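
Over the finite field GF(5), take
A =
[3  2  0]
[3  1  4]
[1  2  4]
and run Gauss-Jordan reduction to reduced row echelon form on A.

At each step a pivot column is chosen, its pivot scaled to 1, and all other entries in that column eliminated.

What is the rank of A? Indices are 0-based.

rank = 3

pivot(0,0)=3: scale R0 → (1, 4, 0)
  clear (1,0): R1 −= (3)R0 → (0, 4, 4)
  clear (2,0): R2 −= (1)R0 → (0, 3, 4)
pivot(1,1)=4: scale R1 → (0, 1, 1)
  clear (0,1): R0 −= (4)R1 → (1, 0, 1)
  clear (2,1): R2 −= (3)R1 → (0, 0, 1)
pivot(2,2)=1: scale R2 → (0, 0, 1)
  clear (0,2): R0 −= (1)R2 → (1, 0, 0)
  clear (1,2): R1 −= (1)R2 → (0, 1, 0)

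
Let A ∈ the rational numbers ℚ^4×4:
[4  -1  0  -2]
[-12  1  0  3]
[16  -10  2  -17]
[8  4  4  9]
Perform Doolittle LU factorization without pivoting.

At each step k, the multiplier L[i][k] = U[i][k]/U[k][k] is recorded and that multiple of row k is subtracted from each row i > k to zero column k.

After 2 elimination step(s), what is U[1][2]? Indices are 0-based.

U[1][2] = 0

[col 0] pivot 4
  R1 -= -3*R0 → (0, -2, 0, -3)  (L[1][0] := -3)
  R2 -= 4*R0 → (0, -6, 2, -9)  (L[2][0] := 4)
  R3 -= 2*R0 → (0, 6, 4, 13)  (L[3][0] := 2)
[col 1] pivot -2
  R2 -= 3*R1 → (0, 0, 2, 0)  (L[2][1] := 3)
  R3 -= -3*R1 → (0, 0, 4, 4)  (L[3][1] := -3)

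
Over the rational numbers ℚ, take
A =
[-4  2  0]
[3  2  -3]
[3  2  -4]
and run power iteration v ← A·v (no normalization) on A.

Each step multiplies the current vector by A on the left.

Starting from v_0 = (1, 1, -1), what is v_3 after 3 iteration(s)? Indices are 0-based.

v_3 = (-130, 116, 142)

v_0 = (1, 1, -1).
v_1 = A·v_0 = (-2, 8, 9).
v_2 = A·v_1 = (24, -17, -26).
v_3 = A·v_2 = (-130, 116, 142).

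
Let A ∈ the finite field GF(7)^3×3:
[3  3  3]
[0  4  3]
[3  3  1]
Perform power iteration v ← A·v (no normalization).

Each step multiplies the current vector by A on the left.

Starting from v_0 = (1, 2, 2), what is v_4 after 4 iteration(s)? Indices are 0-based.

v_4 = (0, 1, 6)

v_0 = (1, 2, 2).
v_1 = A·v_0 = (1, 0, 4).
v_2 = A·v_1 = (1, 5, 0).
v_3 = A·v_2 = (4, 6, 4).
v_4 = A·v_3 = (0, 1, 6).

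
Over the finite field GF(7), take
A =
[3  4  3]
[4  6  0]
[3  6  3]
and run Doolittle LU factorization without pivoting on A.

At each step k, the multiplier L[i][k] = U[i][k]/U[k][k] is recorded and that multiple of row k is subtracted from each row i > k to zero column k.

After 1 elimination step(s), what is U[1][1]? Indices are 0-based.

U[1][1] = 3

k=0: U[0][0]=3
  eliminate (1,0): mult=6, new row 1: (0, 3, 3); set L[1][0]=6
  eliminate (2,0): mult=1, new row 2: (0, 2, 0); set L[2][0]=1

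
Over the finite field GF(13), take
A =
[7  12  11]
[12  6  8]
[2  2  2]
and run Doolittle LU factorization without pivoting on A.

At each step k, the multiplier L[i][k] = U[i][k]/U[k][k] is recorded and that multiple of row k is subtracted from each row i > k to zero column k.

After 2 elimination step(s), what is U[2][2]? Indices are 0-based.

U[2][2] = 4

k=0: U[0][0]=7
  eliminate (1,0): mult=11, new row 1: (0, 4, 4); set L[1][0]=11
  eliminate (2,0): mult=4, new row 2: (0, 6, 10); set L[2][0]=4
k=1: U[1][1]=4
  eliminate (2,1): mult=8, new row 2: (0, 0, 4); set L[2][1]=8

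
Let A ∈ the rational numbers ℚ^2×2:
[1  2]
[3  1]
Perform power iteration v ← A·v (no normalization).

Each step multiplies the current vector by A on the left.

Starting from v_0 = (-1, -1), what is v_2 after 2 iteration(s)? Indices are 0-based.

v_2 = (-11, -13)

v_0 = (-1, -1).
v_1 = A·v_0 = (-3, -4).
v_2 = A·v_1 = (-11, -13).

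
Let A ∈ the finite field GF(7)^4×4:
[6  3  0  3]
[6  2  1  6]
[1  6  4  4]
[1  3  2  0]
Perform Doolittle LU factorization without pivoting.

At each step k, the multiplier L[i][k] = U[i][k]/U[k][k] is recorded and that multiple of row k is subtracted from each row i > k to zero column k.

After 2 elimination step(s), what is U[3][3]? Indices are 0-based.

U[3][3] = 0

Step 1: pivot at (0,0) is 6.
  row1 ← row1 − (1)·row0  ⇒  L[1][0]=1, U row1=(0, 6, 1, 3)
  row2 ← row2 − (6)·row0  ⇒  L[2][0]=6, U row2=(0, 2, 4, 0)
  row3 ← row3 − (6)·row0  ⇒  L[3][0]=6, U row3=(0, 6, 2, 3)
Step 2: pivot at (1,1) is 6.
  row2 ← row2 − (5)·row1  ⇒  L[2][1]=5, U row2=(0, 0, 6, 6)
  row3 ← row3 − (1)·row1  ⇒  L[3][1]=1, U row3=(0, 0, 1, 0)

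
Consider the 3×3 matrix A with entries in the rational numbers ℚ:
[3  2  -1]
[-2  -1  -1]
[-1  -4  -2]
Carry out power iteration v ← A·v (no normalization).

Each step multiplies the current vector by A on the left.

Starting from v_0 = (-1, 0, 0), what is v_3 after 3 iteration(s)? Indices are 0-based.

v_0 = (-1, 0, 0).
v_1 = A·v_0 = (-3, 2, 1).
v_2 = A·v_1 = (-6, 3, -7).
v_3 = A·v_2 = (-5, 16, 8).

v_3 = (-5, 16, 8)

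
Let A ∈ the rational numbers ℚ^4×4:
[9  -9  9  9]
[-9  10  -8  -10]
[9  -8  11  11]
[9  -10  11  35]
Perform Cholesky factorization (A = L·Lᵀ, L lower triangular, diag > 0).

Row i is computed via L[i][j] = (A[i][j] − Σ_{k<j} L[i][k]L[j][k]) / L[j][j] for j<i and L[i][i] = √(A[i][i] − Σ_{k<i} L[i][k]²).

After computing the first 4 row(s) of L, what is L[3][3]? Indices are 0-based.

L[3][3] = 4

Step 1: L[0][0] = √(9) = 3.
  L[1][0] = (-9) / L[0][0] = -3.
Step 2: L[1][1] = √(1) = 1.
  L[2][0] = (9) / L[0][0] = 3.
  L[2][1] = (1) / L[1][1] = 1.
Step 3: L[2][2] = √(1) = 1.
  L[3][0] = (9) / L[0][0] = 3.
  L[3][1] = (-1) / L[1][1] = -1.
  L[3][2] = (3) / L[2][2] = 3.
Step 4: L[3][3] = √(16) = 4.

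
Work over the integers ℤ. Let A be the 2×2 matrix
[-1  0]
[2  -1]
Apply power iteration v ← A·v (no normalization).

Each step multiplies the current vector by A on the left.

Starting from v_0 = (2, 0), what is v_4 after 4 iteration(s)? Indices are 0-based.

v_0 = (2, 0).
v_1 = A·v_0 = (-2, 4).
v_2 = A·v_1 = (2, -8).
v_3 = A·v_2 = (-2, 12).
v_4 = A·v_3 = (2, -16).

v_4 = (2, -16)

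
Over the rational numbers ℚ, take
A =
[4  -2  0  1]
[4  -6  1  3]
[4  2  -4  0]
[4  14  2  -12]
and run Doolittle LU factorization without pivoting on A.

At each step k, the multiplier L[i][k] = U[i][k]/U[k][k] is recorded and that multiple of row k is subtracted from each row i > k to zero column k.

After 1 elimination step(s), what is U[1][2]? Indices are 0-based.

[col 0] pivot 4
  R1 -= 1*R0 → (0, -4, 1, 2)  (L[1][0] := 1)
  R2 -= 1*R0 → (0, 4, -4, -1)  (L[2][0] := 1)
  R3 -= 1*R0 → (0, 16, 2, -13)  (L[3][0] := 1)

U[1][2] = 1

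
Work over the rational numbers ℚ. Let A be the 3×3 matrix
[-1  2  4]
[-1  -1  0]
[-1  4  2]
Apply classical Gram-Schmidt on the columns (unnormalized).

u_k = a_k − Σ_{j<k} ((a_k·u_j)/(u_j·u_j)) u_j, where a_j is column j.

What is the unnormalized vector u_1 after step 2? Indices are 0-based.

Step 1: u_0 = a_0 = (-1, -1, -1).
Step 2: u_1 = a_1 − (-5/3)·u_0 = (1/3, -8/3, 7/3).

u_1 = (1/3, -8/3, 7/3)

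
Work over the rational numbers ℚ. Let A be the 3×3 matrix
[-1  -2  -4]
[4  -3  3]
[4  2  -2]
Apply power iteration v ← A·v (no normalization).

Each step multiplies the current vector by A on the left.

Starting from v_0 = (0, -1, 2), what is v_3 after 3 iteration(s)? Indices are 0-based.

v_3 = (102, 273, -102)

v_0 = (0, -1, 2).
v_1 = A·v_0 = (-6, 9, -6).
v_2 = A·v_1 = (12, -69, 6).
v_3 = A·v_2 = (102, 273, -102).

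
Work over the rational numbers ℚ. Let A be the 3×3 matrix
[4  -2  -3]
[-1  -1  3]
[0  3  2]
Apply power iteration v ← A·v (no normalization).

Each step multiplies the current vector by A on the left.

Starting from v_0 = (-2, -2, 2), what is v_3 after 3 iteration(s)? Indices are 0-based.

v_0 = (-2, -2, 2).
v_1 = A·v_0 = (-10, 10, -2).
v_2 = A·v_1 = (-54, -6, 26).
v_3 = A·v_2 = (-282, 138, 34).

v_3 = (-282, 138, 34)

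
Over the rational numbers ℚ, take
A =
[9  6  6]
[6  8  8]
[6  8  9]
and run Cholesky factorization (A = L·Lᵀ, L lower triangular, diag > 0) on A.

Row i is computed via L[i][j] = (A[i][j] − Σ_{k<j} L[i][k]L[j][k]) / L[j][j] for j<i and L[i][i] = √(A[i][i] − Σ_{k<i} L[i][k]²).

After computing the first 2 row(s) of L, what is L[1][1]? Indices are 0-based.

L[1][1] = 2

Step 1: L[0][0] = √(9) = 3.
  L[1][0] = (6) / L[0][0] = 2.
Step 2: L[1][1] = √(4) = 2.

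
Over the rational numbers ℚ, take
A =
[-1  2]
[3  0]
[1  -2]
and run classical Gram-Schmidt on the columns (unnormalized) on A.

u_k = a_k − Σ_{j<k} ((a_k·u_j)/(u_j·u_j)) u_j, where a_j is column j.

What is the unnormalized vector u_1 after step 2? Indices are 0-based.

u_1 = (18/11, 12/11, -18/11)

Step 1: u_0 = a_0 = (-1, 3, 1).
Step 2: u_1 = a_1 − (-4/11)·u_0 = (18/11, 12/11, -18/11).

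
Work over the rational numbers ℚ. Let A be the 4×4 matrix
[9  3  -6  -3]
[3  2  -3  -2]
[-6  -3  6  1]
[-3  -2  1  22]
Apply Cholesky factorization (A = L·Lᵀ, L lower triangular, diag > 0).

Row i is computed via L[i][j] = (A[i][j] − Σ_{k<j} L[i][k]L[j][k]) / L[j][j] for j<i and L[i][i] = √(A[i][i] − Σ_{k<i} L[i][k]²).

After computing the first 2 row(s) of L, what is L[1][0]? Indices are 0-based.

L[1][0] = 1

Step 1: L[0][0] = √(9) = 3.
  L[1][0] = (3) / L[0][0] = 1.
Step 2: L[1][1] = √(1) = 1.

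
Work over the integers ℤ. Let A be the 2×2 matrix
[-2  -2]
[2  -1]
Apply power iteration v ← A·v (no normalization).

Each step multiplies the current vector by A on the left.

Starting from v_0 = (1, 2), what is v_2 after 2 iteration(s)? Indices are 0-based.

v_2 = (12, -12)

v_0 = (1, 2).
v_1 = A·v_0 = (-6, 0).
v_2 = A·v_1 = (12, -12).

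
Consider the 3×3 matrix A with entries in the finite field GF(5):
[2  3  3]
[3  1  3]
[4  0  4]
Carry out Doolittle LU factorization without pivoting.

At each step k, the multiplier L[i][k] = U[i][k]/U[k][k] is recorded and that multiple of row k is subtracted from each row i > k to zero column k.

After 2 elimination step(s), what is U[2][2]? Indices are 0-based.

U[2][2] = 2

Step 1: pivot at (0,0) is 2.
  row1 ← row1 − (4)·row0  ⇒  L[1][0]=4, U row1=(0, 4, 1)
  row2 ← row2 − (2)·row0  ⇒  L[2][0]=2, U row2=(0, 4, 3)
Step 2: pivot at (1,1) is 4.
  row2 ← row2 − (1)·row1  ⇒  L[2][1]=1, U row2=(0, 0, 2)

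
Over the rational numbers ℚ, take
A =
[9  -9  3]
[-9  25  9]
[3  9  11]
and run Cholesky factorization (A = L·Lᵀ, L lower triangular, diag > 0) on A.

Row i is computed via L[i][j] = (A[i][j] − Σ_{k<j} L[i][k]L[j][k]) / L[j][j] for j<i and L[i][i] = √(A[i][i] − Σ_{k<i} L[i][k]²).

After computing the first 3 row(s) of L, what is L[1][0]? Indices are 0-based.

Step 1: L[0][0] = √(9) = 3.
  L[1][0] = (-9) / L[0][0] = -3.
Step 2: L[1][1] = √(16) = 4.
  L[2][0] = (3) / L[0][0] = 1.
  L[2][1] = (12) / L[1][1] = 3.
Step 3: L[2][2] = √(1) = 1.

L[1][0] = -3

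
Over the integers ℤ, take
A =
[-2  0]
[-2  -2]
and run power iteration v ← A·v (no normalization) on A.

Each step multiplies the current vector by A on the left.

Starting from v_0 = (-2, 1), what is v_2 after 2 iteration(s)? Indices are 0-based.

v_0 = (-2, 1).
v_1 = A·v_0 = (4, 2).
v_2 = A·v_1 = (-8, -12).

v_2 = (-8, -12)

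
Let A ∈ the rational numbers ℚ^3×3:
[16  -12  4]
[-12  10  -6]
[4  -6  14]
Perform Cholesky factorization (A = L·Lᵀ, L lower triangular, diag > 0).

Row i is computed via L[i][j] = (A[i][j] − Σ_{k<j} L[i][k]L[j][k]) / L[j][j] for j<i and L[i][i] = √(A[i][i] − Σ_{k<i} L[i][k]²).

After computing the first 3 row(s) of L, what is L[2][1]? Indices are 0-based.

L[2][1] = -3

Step 1: L[0][0] = √(16) = 4.
  L[1][0] = (-12) / L[0][0] = -3.
Step 2: L[1][1] = √(1) = 1.
  L[2][0] = (4) / L[0][0] = 1.
  L[2][1] = (-3) / L[1][1] = -3.
Step 3: L[2][2] = √(4) = 2.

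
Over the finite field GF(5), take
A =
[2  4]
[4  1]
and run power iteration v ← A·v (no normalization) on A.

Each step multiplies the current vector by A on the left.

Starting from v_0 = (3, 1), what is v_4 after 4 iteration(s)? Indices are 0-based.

v_4 = (1, 0)

v_0 = (3, 1).
v_1 = A·v_0 = (0, 3).
v_2 = A·v_1 = (2, 3).
v_3 = A·v_2 = (1, 1).
v_4 = A·v_3 = (1, 0).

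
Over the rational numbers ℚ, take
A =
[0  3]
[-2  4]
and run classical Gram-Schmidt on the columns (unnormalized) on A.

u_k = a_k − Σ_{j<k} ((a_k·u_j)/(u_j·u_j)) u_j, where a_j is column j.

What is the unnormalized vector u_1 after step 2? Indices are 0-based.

Step 1: u_0 = a_0 = (0, -2).
Step 2: u_1 = a_1 − (-2)·u_0 = (3, 0).

u_1 = (3, 0)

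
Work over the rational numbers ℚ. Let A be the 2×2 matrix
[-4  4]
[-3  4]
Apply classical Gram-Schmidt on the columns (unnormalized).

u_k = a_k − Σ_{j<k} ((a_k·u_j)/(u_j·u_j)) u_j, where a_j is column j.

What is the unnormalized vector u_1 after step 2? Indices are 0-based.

u_1 = (-12/25, 16/25)

Step 1: u_0 = a_0 = (-4, -3).
Step 2: u_1 = a_1 − (-28/25)·u_0 = (-12/25, 16/25).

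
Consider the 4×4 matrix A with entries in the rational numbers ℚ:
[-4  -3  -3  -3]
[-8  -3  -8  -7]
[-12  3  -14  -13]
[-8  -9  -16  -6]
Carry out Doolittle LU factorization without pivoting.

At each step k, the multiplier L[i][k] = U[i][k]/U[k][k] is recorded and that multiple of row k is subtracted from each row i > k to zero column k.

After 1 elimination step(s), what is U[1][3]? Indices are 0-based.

[col 0] pivot -4
  R1 -= 2*R0 → (0, 3, -2, -1)  (L[1][0] := 2)
  R2 -= 3*R0 → (0, 12, -5, -4)  (L[2][0] := 3)
  R3 -= 2*R0 → (0, -3, -10, 0)  (L[3][0] := 2)

U[1][3] = -1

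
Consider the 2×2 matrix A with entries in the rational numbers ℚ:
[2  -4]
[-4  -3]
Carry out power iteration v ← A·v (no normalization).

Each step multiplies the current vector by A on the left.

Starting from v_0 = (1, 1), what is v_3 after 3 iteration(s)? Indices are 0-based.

v_3 = (-68, -183)

v_0 = (1, 1).
v_1 = A·v_0 = (-2, -7).
v_2 = A·v_1 = (24, 29).
v_3 = A·v_2 = (-68, -183).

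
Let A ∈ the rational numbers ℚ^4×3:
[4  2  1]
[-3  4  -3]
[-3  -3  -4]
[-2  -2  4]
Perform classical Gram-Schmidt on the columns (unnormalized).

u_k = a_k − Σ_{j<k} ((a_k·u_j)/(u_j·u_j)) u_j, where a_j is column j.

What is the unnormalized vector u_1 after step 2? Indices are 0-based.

Step 1: u_0 = a_0 = (4, -3, -3, -2).
Step 2: u_1 = a_1 − (9/38)·u_0 = (20/19, 179/38, -87/38, -29/19).

u_1 = (20/19, 179/38, -87/38, -29/19)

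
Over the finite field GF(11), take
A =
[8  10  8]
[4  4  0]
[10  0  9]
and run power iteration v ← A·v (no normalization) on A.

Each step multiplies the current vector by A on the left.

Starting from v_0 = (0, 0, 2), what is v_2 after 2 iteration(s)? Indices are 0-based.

v_0 = (0, 0, 2).
v_1 = A·v_0 = (5, 0, 7).
v_2 = A·v_1 = (8, 9, 3).

v_2 = (8, 9, 3)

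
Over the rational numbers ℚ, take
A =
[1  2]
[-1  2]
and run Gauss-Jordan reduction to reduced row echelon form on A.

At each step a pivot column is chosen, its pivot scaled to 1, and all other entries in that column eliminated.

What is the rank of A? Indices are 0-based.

rank = 2

step 1: normalize row 0 (÷1) = (1, 2)
  row 1: subtract -1×row0 = (0, 4)
step 2: normalize row 1 (÷4) = (0, 1)
  row 0: subtract 2×row1 = (1, 0)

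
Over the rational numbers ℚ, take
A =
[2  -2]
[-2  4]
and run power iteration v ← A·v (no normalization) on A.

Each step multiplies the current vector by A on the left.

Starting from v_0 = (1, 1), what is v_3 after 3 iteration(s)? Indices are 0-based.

v_3 = (-24, 40)

v_0 = (1, 1).
v_1 = A·v_0 = (0, 2).
v_2 = A·v_1 = (-4, 8).
v_3 = A·v_2 = (-24, 40).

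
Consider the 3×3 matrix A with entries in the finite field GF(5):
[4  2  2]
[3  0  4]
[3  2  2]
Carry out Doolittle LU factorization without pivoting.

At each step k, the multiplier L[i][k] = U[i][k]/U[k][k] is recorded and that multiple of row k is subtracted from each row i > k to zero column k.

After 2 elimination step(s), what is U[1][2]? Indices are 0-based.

k=0: U[0][0]=4
  eliminate (1,0): mult=2, new row 1: (0, 1, 0); set L[1][0]=2
  eliminate (2,0): mult=2, new row 2: (0, 3, 3); set L[2][0]=2
k=1: U[1][1]=1
  eliminate (2,1): mult=3, new row 2: (0, 0, 3); set L[2][1]=3

U[1][2] = 0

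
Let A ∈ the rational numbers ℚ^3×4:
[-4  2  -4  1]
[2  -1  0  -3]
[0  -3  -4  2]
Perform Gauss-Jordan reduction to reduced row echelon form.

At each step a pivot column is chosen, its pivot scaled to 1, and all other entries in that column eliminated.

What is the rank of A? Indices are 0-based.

pivot(0,0)=-4: scale R0 → (1, -1/2, 1, -1/4)
  clear (1,0): R1 −= (2)R0 → (0, 0, -2, -5/2)
pivot(1,1): swap R1↔R2
pivot(1,1)=-3: scale R1 → (0, 1, 4/3, -2/3)
  clear (0,1): R0 −= (-1/2)R1 → (1, 0, 5/3, -7/12)
pivot(2,2)=-2: scale R2 → (0, 0, 1, 5/4)
  clear (0,2): R0 −= (5/3)R2 → (1, 0, 0, -8/3)
  clear (1,2): R1 −= (4/3)R2 → (0, 1, 0, -7/3)

rank = 3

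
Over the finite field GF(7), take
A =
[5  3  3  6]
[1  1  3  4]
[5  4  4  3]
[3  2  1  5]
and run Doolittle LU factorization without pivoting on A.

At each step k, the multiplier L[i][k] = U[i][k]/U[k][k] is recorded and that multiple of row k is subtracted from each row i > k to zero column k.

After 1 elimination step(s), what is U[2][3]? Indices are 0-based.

Step 1: pivot at (0,0) is 5.
  row1 ← row1 − (3)·row0  ⇒  L[1][0]=3, U row1=(0, 6, 1, 0)
  row2 ← row2 − (1)·row0  ⇒  L[2][0]=1, U row2=(0, 1, 1, 4)
  row3 ← row3 − (2)·row0  ⇒  L[3][0]=2, U row3=(0, 3, 2, 0)

U[2][3] = 4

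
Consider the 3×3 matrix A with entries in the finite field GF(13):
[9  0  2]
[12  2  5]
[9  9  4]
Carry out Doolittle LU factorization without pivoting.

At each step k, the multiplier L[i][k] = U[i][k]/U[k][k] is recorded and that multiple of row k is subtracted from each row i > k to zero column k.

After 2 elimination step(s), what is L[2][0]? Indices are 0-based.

L[2][0] = 1

[col 0] pivot 9
  R1 -= 10*R0 → (0, 2, 11)  (L[1][0] := 10)
  R2 -= 1*R0 → (0, 9, 2)  (L[2][0] := 1)
[col 1] pivot 2
  R2 -= 11*R1 → (0, 0, 11)  (L[2][1] := 11)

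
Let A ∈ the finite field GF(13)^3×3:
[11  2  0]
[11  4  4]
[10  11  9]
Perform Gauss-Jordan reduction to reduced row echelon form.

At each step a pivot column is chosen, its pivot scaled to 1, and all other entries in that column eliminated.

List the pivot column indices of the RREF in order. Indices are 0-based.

pivot columns: 0, 1, 2

[1] R0 /= 11  ⇒  (1, 12, 0)
     R1 -= 11·R0  ⇒  (0, 2, 4)
     R2 -= 10·R0  ⇒  (0, 8, 9)
[2] R1 /= 2  ⇒  (0, 1, 2)
     R0 -= 12·R1  ⇒  (1, 0, 2)
     R2 -= 8·R1  ⇒  (0, 0, 6)
[3] R2 /= 6  ⇒  (0, 0, 1)
     R0 -= 2·R2  ⇒  (1, 0, 0)
     R1 -= 2·R2  ⇒  (0, 1, 0)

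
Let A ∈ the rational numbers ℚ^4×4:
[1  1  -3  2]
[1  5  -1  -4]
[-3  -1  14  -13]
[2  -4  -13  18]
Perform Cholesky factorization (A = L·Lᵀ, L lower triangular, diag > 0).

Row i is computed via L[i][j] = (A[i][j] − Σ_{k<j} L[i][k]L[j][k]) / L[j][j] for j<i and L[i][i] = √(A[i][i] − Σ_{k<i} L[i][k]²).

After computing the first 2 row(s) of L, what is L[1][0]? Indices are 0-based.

L[1][0] = 1

Step 1: L[0][0] = √(1) = 1.
  L[1][0] = (1) / L[0][0] = 1.
Step 2: L[1][1] = √(4) = 2.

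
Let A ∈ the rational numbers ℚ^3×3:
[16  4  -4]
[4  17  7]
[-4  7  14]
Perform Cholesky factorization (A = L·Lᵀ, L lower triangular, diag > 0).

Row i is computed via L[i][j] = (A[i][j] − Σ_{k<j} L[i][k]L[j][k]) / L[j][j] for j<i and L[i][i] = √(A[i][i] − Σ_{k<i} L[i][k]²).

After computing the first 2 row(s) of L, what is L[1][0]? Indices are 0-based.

Step 1: L[0][0] = √(16) = 4.
  L[1][0] = (4) / L[0][0] = 1.
Step 2: L[1][1] = √(16) = 4.

L[1][0] = 1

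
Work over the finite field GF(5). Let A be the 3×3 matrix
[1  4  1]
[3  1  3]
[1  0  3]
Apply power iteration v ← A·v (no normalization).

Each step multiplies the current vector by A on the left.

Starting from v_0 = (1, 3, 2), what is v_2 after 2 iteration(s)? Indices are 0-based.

v_0 = (1, 3, 2).
v_1 = A·v_0 = (0, 2, 2).
v_2 = A·v_1 = (0, 3, 1).

v_2 = (0, 3, 1)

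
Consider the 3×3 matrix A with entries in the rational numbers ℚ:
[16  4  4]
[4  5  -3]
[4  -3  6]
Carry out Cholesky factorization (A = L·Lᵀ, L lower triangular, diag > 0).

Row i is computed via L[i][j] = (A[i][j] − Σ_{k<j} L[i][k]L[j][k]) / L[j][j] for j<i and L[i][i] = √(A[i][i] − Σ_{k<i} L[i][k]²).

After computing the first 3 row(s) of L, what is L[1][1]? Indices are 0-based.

Step 1: L[0][0] = √(16) = 4.
  L[1][0] = (4) / L[0][0] = 1.
Step 2: L[1][1] = √(4) = 2.
  L[2][0] = (4) / L[0][0] = 1.
  L[2][1] = (-4) / L[1][1] = -2.
Step 3: L[2][2] = √(1) = 1.

L[1][1] = 2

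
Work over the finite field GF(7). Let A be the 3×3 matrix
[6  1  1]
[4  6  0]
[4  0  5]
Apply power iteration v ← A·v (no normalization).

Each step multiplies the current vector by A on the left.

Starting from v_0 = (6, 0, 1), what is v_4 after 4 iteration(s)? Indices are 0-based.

v_4 = (4, 5, 2)

v_0 = (6, 0, 1).
v_1 = A·v_0 = (2, 3, 1).
v_2 = A·v_1 = (2, 5, 6).
v_3 = A·v_2 = (2, 3, 3).
v_4 = A·v_3 = (4, 5, 2).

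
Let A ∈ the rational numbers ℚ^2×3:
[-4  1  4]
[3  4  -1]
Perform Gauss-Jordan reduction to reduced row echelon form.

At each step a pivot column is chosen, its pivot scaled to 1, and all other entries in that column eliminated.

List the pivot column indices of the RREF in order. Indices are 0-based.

pivot columns: 0, 1

[1] R0 /= -4  ⇒  (1, -1/4, -1)
     R1 -= 3·R0  ⇒  (0, 19/4, 2)
[2] R1 /= 19/4  ⇒  (0, 1, 8/19)
     R0 -= -1/4·R1  ⇒  (1, 0, -17/19)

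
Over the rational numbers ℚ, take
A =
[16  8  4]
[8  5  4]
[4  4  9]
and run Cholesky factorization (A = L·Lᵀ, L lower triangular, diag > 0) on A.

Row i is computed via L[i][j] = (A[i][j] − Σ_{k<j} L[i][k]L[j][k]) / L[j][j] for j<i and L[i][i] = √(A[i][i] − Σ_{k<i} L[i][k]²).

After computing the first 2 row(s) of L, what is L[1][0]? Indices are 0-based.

Step 1: L[0][0] = √(16) = 4.
  L[1][0] = (8) / L[0][0] = 2.
Step 2: L[1][1] = √(1) = 1.

L[1][0] = 2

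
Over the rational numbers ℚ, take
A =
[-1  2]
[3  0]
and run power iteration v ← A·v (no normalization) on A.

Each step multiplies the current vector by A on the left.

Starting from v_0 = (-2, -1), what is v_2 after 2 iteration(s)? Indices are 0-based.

v_2 = (-12, 0)

v_0 = (-2, -1).
v_1 = A·v_0 = (0, -6).
v_2 = A·v_1 = (-12, 0).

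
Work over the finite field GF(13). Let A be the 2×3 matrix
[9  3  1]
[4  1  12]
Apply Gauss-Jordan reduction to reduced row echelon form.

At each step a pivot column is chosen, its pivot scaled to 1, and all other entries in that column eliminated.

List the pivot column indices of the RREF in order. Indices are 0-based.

step 1: normalize row 0 (÷9) = (1, 9, 3)
  row 1: subtract 4×row0 = (0, 4, 0)
step 2: normalize row 1 (÷4) = (0, 1, 0)
  row 0: subtract 9×row1 = (1, 0, 3)

pivot columns: 0, 1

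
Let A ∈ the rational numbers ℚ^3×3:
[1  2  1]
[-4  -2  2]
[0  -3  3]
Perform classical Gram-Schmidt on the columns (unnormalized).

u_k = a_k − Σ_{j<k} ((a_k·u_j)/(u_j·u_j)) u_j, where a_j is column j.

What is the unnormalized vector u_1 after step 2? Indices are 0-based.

Step 1: u_0 = a_0 = (1, -4, 0).
Step 2: u_1 = a_1 − (10/17)·u_0 = (24/17, 6/17, -3).

u_1 = (24/17, 6/17, -3)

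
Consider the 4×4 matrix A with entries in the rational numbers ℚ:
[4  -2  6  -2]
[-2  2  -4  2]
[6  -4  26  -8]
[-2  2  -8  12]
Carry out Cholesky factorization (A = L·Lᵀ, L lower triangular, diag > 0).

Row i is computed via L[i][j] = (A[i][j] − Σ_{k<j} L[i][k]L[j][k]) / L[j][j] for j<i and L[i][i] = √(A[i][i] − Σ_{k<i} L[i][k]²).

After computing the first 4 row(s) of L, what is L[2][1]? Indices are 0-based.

Step 1: L[0][0] = √(4) = 2.
  L[1][0] = (-2) / L[0][0] = -1.
Step 2: L[1][1] = √(1) = 1.
  L[2][0] = (6) / L[0][0] = 3.
  L[2][1] = (-1) / L[1][1] = -1.
Step 3: L[2][2] = √(16) = 4.
  L[3][0] = (-2) / L[0][0] = -1.
  L[3][1] = (1) / L[1][1] = 1.
  L[3][2] = (-4) / L[2][2] = -1.
Step 4: L[3][3] = √(9) = 3.

L[2][1] = -1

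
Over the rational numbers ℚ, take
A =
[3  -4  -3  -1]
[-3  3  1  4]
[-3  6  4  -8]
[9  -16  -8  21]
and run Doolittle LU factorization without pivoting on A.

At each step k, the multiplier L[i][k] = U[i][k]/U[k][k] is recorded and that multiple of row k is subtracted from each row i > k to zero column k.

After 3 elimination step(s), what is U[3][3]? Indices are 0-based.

U[3][3] = 3

k=0: U[0][0]=3
  eliminate (1,0): mult=-1, new row 1: (0, -1, -2, 3); set L[1][0]=-1
  eliminate (2,0): mult=-1, new row 2: (0, 2, 1, -9); set L[2][0]=-1
  eliminate (3,0): mult=3, new row 3: (0, -4, 1, 24); set L[3][0]=3
k=1: U[1][1]=-1
  eliminate (2,1): mult=-2, new row 2: (0, 0, -3, -3); set L[2][1]=-2
  eliminate (3,1): mult=4, new row 3: (0, 0, 9, 12); set L[3][1]=4
k=2: U[2][2]=-3
  eliminate (3,2): mult=-3, new row 3: (0, 0, 0, 3); set L[3][2]=-3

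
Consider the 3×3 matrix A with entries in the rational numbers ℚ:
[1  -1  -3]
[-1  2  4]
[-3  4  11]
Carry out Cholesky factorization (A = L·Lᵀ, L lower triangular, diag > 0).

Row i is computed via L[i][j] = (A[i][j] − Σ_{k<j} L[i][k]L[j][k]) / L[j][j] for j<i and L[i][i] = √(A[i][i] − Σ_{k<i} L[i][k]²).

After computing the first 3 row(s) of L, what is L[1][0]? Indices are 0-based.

L[1][0] = -1

Step 1: L[0][0] = √(1) = 1.
  L[1][0] = (-1) / L[0][0] = -1.
Step 2: L[1][1] = √(1) = 1.
  L[2][0] = (-3) / L[0][0] = -3.
  L[2][1] = (1) / L[1][1] = 1.
Step 3: L[2][2] = √(1) = 1.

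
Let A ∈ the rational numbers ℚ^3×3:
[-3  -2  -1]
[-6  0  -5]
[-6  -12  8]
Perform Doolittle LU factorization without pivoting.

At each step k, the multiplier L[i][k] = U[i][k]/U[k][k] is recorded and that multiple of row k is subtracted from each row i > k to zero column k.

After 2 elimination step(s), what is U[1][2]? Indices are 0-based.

U[1][2] = -3

Step 1: pivot at (0,0) is -3.
  row1 ← row1 − (2)·row0  ⇒  L[1][0]=2, U row1=(0, 4, -3)
  row2 ← row2 − (2)·row0  ⇒  L[2][0]=2, U row2=(0, -8, 10)
Step 2: pivot at (1,1) is 4.
  row2 ← row2 − (-2)·row1  ⇒  L[2][1]=-2, U row2=(0, 0, 4)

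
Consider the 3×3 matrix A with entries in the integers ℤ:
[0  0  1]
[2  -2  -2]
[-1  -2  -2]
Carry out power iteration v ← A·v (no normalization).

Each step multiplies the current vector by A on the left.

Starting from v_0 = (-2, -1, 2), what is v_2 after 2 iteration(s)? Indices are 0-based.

v_2 = (0, 16, 10)

v_0 = (-2, -1, 2).
v_1 = A·v_0 = (2, -6, 0).
v_2 = A·v_1 = (0, 16, 10).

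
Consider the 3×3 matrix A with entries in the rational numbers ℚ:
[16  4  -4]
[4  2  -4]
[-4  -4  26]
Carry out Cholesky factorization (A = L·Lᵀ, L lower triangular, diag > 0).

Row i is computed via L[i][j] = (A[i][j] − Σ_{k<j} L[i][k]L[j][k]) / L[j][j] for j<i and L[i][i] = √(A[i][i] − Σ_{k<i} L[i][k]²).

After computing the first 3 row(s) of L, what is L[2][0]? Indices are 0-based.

Step 1: L[0][0] = √(16) = 4.
  L[1][0] = (4) / L[0][0] = 1.
Step 2: L[1][1] = √(1) = 1.
  L[2][0] = (-4) / L[0][0] = -1.
  L[2][1] = (-3) / L[1][1] = -3.
Step 3: L[2][2] = √(16) = 4.

L[2][0] = -1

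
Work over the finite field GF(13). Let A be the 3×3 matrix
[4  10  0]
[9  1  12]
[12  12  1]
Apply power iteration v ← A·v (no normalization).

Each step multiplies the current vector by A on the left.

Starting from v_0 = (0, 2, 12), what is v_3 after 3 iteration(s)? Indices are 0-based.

v_0 = (0, 2, 12).
v_1 = A·v_0 = (7, 3, 10).
v_2 = A·v_1 = (6, 4, 0).
v_3 = A·v_2 = (12, 6, 3).

v_3 = (12, 6, 3)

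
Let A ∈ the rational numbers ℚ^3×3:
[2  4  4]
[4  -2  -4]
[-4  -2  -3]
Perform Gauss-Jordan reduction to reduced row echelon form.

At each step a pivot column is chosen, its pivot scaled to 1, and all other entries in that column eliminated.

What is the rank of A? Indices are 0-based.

rank = 3

[1] R0 /= 2  ⇒  (1, 2, 2)
     R1 -= 4·R0  ⇒  (0, -10, -12)
     R2 -= -4·R0  ⇒  (0, 6, 5)
[2] R1 /= -10  ⇒  (0, 1, 6/5)
     R0 -= 2·R1  ⇒  (1, 0, -2/5)
     R2 -= 6·R1  ⇒  (0, 0, -11/5)
[3] R2 /= -11/5  ⇒  (0, 0, 1)
     R0 -= -2/5·R2  ⇒  (1, 0, 0)
     R1 -= 6/5·R2  ⇒  (0, 1, 0)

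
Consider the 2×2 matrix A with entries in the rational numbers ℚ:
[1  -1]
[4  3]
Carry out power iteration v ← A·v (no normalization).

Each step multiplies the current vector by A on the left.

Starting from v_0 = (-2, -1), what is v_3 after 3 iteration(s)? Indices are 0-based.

v_3 = (47, -71)

v_0 = (-2, -1).
v_1 = A·v_0 = (-1, -11).
v_2 = A·v_1 = (10, -37).
v_3 = A·v_2 = (47, -71).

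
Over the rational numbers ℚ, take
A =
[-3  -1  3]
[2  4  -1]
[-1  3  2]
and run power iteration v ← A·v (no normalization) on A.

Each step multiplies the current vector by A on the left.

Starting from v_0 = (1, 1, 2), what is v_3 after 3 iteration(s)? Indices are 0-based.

v_3 = (28, 50, 78)

v_0 = (1, 1, 2).
v_1 = A·v_0 = (2, 4, 6).
v_2 = A·v_1 = (8, 14, 22).
v_3 = A·v_2 = (28, 50, 78).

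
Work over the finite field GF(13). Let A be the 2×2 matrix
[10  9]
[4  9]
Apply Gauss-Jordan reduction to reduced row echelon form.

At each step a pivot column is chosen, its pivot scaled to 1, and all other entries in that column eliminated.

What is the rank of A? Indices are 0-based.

rank = 2

[1] R0 /= 10  ⇒  (1, 10)
     R1 -= 4·R0  ⇒  (0, 8)
[2] R1 /= 8  ⇒  (0, 1)
     R0 -= 10·R1  ⇒  (1, 0)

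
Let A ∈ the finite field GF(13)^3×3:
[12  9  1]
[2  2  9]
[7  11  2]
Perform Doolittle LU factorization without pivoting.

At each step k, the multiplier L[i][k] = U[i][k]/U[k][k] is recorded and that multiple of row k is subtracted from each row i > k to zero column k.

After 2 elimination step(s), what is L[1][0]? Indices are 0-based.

Step 1: pivot at (0,0) is 12.
  row1 ← row1 − (11)·row0  ⇒  L[1][0]=11, U row1=(0, 7, 11)
  row2 ← row2 − (6)·row0  ⇒  L[2][0]=6, U row2=(0, 9, 9)
Step 2: pivot at (1,1) is 7.
  row2 ← row2 − (5)·row1  ⇒  L[2][1]=5, U row2=(0, 0, 6)

L[1][0] = 11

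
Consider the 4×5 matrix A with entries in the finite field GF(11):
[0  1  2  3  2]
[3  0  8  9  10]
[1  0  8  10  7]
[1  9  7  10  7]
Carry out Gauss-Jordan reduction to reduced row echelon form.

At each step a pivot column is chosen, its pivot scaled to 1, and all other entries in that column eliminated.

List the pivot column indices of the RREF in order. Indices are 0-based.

step 1: exchange rows 0,1
step 1: normalize row 0 (÷3) = (1, 0, 10, 3, 7)
  row 2: subtract 1×row0 = (0, 0, 9, 7, 0)
  row 3: subtract 1×row0 = (0, 9, 8, 7, 0)
step 2: normalize row 1 (÷1) = (0, 1, 2, 3, 2)
  row 3: subtract 9×row1 = (0, 0, 1, 2, 4)
step 3: normalize row 2 (÷9) = (0, 0, 1, 2, 0)
  row 0: subtract 10×row2 = (1, 0, 0, 5, 7)
  row 1: subtract 2×row2 = (0, 1, 0, 10, 2)
  row 3: subtract 1×row2 = (0, 0, 0, 0, 4)
skip col 3 (zero from row 3)
step 4: normalize row 3 (÷4) = (0, 0, 0, 0, 1)
  row 0: subtract 7×row3 = (1, 0, 0, 5, 0)
  row 1: subtract 2×row3 = (0, 1, 0, 10, 0)

pivot columns: 0, 1, 2, 4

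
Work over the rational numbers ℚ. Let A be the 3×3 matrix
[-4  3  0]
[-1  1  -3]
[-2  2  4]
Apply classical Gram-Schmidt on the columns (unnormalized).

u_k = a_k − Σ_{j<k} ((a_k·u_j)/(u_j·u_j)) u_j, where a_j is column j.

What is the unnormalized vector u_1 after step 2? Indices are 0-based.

u_1 = (-5/21, 4/21, 8/21)

Step 1: u_0 = a_0 = (-4, -1, -2).
Step 2: u_1 = a_1 − (-17/21)·u_0 = (-5/21, 4/21, 8/21).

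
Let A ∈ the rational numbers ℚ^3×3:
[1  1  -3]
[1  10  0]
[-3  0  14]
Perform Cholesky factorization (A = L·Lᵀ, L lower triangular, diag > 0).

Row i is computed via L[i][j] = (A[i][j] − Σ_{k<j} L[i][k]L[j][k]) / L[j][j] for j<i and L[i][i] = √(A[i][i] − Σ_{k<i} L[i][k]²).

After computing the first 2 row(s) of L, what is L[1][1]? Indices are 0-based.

L[1][1] = 3

Step 1: L[0][0] = √(1) = 1.
  L[1][0] = (1) / L[0][0] = 1.
Step 2: L[1][1] = √(9) = 3.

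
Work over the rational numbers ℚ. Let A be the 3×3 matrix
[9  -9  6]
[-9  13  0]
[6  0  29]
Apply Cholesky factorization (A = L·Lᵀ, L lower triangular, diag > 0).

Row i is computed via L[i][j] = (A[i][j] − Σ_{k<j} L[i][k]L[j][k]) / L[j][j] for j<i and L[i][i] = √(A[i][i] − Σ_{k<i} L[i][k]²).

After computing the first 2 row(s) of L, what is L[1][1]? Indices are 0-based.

L[1][1] = 2

Step 1: L[0][0] = √(9) = 3.
  L[1][0] = (-9) / L[0][0] = -3.
Step 2: L[1][1] = √(4) = 2.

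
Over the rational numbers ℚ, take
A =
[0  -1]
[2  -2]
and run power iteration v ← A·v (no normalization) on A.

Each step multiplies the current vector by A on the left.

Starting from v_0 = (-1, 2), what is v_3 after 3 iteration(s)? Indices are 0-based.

v_0 = (-1, 2).
v_1 = A·v_0 = (-2, -6).
v_2 = A·v_1 = (6, 8).
v_3 = A·v_2 = (-8, -4).

v_3 = (-8, -4)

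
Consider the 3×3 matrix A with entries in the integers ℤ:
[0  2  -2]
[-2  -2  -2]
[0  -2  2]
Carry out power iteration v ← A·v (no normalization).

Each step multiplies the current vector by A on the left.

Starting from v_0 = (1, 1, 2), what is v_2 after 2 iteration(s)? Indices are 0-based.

v_0 = (1, 1, 2).
v_1 = A·v_0 = (-2, -8, 2).
v_2 = A·v_1 = (-20, 16, 20).

v_2 = (-20, 16, 20)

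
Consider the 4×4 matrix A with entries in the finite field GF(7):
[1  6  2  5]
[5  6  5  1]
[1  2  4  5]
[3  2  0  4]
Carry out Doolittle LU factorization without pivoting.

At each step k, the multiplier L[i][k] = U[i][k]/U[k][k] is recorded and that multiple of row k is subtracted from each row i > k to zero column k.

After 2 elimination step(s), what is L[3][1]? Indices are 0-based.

L[3][1] = 3

k=0: U[0][0]=1
  eliminate (1,0): mult=5, new row 1: (0, 4, 2, 4); set L[1][0]=5
  eliminate (2,0): mult=1, new row 2: (0, 3, 2, 0); set L[2][0]=1
  eliminate (3,0): mult=3, new row 3: (0, 5, 1, 3); set L[3][0]=3
k=1: U[1][1]=4
  eliminate (2,1): mult=6, new row 2: (0, 0, 4, 4); set L[2][1]=6
  eliminate (3,1): mult=3, new row 3: (0, 0, 2, 5); set L[3][1]=3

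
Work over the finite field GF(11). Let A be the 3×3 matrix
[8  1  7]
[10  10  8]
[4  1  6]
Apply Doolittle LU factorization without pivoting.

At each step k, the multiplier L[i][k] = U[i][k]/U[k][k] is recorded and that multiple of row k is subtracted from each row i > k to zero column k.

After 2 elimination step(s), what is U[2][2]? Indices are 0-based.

U[2][2] = 6

Step 1: pivot at (0,0) is 8.
  row1 ← row1 − (4)·row0  ⇒  L[1][0]=4, U row1=(0, 6, 2)
  row2 ← row2 − (6)·row0  ⇒  L[2][0]=6, U row2=(0, 6, 8)
Step 2: pivot at (1,1) is 6.
  row2 ← row2 − (1)·row1  ⇒  L[2][1]=1, U row2=(0, 0, 6)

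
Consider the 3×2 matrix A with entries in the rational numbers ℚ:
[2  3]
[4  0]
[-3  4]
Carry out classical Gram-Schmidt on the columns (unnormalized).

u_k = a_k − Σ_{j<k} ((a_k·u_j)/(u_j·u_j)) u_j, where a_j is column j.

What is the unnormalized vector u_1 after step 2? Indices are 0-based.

Step 1: u_0 = a_0 = (2, 4, -3).
Step 2: u_1 = a_1 − (-6/29)·u_0 = (99/29, 24/29, 98/29).

u_1 = (99/29, 24/29, 98/29)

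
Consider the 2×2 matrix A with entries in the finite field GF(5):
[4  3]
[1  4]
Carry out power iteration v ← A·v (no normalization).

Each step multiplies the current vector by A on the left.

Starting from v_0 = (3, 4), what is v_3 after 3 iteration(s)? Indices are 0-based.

v_3 = (2, 3)

v_0 = (3, 4).
v_1 = A·v_0 = (4, 4).
v_2 = A·v_1 = (3, 0).
v_3 = A·v_2 = (2, 3).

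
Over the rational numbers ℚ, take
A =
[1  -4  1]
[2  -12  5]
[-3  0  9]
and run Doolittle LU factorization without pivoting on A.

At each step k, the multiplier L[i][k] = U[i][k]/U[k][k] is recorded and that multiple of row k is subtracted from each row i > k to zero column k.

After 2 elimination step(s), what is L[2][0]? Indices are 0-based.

[col 0] pivot 1
  R1 -= 2*R0 → (0, -4, 3)  (L[1][0] := 2)
  R2 -= -3*R0 → (0, -12, 12)  (L[2][0] := -3)
[col 1] pivot -4
  R2 -= 3*R1 → (0, 0, 3)  (L[2][1] := 3)

L[2][0] = -3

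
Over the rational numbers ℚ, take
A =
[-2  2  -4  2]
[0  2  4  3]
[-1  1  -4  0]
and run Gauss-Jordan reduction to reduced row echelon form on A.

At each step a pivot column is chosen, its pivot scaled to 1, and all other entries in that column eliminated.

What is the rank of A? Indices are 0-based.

[1] R0 /= -2  ⇒  (1, -1, 2, -1)
     R2 -= -1·R0  ⇒  (0, 0, -2, -1)
[2] R1 /= 2  ⇒  (0, 1, 2, 3/2)
     R0 -= -1·R1  ⇒  (1, 0, 4, 1/2)
[3] R2 /= -2  ⇒  (0, 0, 1, 1/2)
     R0 -= 4·R2  ⇒  (1, 0, 0, -3/2)
     R1 -= 2·R2  ⇒  (0, 1, 0, 1/2)

rank = 3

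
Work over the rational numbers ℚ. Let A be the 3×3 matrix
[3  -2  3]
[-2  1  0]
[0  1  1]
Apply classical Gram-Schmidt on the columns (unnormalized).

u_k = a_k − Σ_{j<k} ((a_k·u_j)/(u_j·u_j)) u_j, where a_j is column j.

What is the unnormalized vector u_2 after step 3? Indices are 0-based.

u_2 = (1, 3/2, 1/2)

Step 1: u_0 = a_0 = (3, -2, 0).
Step 2: u_1 = a_1 − (-8/13)·u_0 = (-2/13, -3/13, 1).
Step 3: u_2 = a_2 − (9/13)·u_0 − (1/2)·u_1 = (1, 3/2, 1/2).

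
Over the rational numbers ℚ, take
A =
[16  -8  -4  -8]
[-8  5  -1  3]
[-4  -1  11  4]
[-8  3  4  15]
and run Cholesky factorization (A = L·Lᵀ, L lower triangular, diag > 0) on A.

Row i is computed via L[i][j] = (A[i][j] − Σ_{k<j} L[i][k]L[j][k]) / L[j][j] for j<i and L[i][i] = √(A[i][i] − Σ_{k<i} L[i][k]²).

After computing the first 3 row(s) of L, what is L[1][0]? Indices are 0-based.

L[1][0] = -2

Step 1: L[0][0] = √(16) = 4.
  L[1][0] = (-8) / L[0][0] = -2.
Step 2: L[1][1] = √(1) = 1.
  L[2][0] = (-4) / L[0][0] = -1.
  L[2][1] = (-3) / L[1][1] = -3.
Step 3: L[2][2] = √(1) = 1.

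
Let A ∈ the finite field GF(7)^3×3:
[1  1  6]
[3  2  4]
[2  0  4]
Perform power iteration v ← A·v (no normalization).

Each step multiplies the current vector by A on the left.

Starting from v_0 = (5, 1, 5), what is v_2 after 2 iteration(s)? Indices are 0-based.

v_2 = (1, 1, 3)

v_0 = (5, 1, 5).
v_1 = A·v_0 = (1, 2, 2).
v_2 = A·v_1 = (1, 1, 3).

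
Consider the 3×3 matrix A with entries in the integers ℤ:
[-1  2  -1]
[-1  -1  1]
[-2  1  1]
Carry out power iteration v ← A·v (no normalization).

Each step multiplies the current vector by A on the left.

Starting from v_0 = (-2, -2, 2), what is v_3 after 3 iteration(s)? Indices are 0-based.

v_0 = (-2, -2, 2).
v_1 = A·v_0 = (-4, 6, 4).
v_2 = A·v_1 = (12, 2, 18).
v_3 = A·v_2 = (-26, 4, -4).

v_3 = (-26, 4, -4)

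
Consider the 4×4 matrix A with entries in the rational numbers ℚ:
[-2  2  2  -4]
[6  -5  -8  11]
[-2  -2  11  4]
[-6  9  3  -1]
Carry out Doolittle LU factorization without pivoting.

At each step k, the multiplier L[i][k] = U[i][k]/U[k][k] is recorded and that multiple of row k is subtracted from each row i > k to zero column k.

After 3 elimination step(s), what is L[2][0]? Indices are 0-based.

k=0: U[0][0]=-2
  eliminate (1,0): mult=-3, new row 1: (0, 1, -2, -1); set L[1][0]=-3
  eliminate (2,0): mult=1, new row 2: (0, -4, 9, 8); set L[2][0]=1
  eliminate (3,0): mult=3, new row 3: (0, 3, -3, 11); set L[3][0]=3
k=1: U[1][1]=1
  eliminate (2,1): mult=-4, new row 2: (0, 0, 1, 4); set L[2][1]=-4
  eliminate (3,1): mult=3, new row 3: (0, 0, 3, 14); set L[3][1]=3
k=2: U[2][2]=1
  eliminate (3,2): mult=3, new row 3: (0, 0, 0, 2); set L[3][2]=3

L[2][0] = 1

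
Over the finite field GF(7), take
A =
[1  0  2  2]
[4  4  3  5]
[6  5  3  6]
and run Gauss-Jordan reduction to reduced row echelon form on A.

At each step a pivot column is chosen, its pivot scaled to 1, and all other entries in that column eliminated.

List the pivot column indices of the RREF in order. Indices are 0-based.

pivot columns: 0, 1, 2

pivot(0,0)=1: scale R0 → (1, 0, 2, 2)
  clear (1,0): R1 −= (4)R0 → (0, 4, 2, 4)
  clear (2,0): R2 −= (6)R0 → (0, 5, 5, 1)
pivot(1,1)=4: scale R1 → (0, 1, 4, 1)
  clear (2,1): R2 −= (5)R1 → (0, 0, 6, 3)
pivot(2,2)=6: scale R2 → (0, 0, 1, 4)
  clear (0,2): R0 −= (2)R2 → (1, 0, 0, 1)
  clear (1,2): R1 −= (4)R2 → (0, 1, 0, 6)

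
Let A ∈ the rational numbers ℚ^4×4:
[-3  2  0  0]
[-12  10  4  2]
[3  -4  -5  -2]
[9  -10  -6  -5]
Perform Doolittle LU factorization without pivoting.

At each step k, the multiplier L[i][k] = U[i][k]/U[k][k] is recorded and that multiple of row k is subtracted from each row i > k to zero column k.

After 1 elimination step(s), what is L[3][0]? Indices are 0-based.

L[3][0] = -3

k=0: U[0][0]=-3
  eliminate (1,0): mult=4, new row 1: (0, 2, 4, 2); set L[1][0]=4
  eliminate (2,0): mult=-1, new row 2: (0, -2, -5, -2); set L[2][0]=-1
  eliminate (3,0): mult=-3, new row 3: (0, -4, -6, -5); set L[3][0]=-3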